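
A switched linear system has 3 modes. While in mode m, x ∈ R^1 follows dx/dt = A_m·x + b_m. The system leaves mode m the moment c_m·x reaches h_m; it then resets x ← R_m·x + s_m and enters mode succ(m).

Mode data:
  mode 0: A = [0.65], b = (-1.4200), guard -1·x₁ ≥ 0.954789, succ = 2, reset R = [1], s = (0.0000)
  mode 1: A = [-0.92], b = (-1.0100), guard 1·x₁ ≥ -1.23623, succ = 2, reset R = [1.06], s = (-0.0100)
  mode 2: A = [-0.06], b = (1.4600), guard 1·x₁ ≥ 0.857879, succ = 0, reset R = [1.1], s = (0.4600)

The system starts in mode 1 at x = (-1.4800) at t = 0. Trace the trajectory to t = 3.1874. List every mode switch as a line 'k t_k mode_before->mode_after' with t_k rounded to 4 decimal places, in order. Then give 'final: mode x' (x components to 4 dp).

Mode 1: guard c·x = -1.2362 hit at Δt = 1.1040 (t = 1.1040), x⁻ = (-1.2362) → reset → x⁺ = (-1.3204), jump to mode 2
Mode 2: guard c·x = 0.8579 hit at Δt = 1.4789 (t = 2.5829), x⁻ = (0.8579) → reset → x⁺ = (1.4037), jump to mode 0
Mode 0: flow for 0.6045 to horizon, guard not reached → x = (1.0278)

1 1.1040 1->2
2 2.5829 2->0
final: 0 1.0278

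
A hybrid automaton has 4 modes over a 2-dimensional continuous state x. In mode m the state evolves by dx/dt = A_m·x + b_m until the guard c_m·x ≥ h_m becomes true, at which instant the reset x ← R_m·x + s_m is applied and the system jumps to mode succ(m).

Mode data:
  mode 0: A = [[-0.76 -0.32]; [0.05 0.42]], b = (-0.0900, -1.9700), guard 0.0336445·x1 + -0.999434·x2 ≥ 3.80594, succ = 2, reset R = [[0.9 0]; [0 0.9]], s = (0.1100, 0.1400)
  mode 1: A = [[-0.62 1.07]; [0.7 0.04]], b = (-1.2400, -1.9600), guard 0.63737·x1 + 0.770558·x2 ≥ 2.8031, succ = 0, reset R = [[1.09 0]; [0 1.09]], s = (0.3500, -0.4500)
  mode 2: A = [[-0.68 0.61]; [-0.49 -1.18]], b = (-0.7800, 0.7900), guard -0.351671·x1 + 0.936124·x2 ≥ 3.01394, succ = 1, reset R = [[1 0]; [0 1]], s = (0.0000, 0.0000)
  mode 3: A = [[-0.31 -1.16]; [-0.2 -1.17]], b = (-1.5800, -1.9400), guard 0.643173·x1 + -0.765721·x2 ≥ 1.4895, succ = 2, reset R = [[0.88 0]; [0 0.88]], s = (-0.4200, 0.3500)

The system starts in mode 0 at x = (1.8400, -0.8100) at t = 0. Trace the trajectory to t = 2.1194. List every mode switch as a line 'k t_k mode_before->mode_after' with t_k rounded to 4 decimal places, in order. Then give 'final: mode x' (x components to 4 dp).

1 1.0508 0->2
final: 2 -0.6372 -0.4040

Mode 0: guard c·x = 3.8059 hit at Δt = 1.0508 (t = 1.0508), x⁻ = (1.3120, -3.7639) → reset → x⁺ = (1.2908, -3.2475), jump to mode 2
Mode 2: flow for 1.0686 to horizon, guard not reached → x = (-0.6372, -0.4040)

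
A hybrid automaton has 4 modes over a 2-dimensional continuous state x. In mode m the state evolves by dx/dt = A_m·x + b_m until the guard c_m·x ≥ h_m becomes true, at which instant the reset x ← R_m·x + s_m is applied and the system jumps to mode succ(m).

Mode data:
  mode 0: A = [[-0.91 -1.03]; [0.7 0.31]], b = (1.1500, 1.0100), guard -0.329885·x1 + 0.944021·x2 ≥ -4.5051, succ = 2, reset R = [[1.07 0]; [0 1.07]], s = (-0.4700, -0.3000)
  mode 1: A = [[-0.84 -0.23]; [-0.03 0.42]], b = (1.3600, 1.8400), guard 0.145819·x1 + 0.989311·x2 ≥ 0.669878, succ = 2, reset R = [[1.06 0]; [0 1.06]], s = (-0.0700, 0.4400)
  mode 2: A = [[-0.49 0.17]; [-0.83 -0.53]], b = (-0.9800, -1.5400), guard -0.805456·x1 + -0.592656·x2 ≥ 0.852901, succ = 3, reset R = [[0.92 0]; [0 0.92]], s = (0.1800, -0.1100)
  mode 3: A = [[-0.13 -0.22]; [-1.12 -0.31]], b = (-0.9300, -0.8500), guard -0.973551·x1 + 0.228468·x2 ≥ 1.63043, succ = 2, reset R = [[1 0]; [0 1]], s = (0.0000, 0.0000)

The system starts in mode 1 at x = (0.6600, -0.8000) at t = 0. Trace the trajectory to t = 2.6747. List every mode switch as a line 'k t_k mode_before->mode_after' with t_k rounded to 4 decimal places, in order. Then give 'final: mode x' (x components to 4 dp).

1 0.7549 1->2
2 1.9276 2->3
final: 3 -0.5648 -1.1572

Mode 1: guard c·x = 0.6699 hit at Δt = 0.7549 (t = 0.7549), x⁻ = (1.1244, 0.5114) → reset → x⁺ = (1.1219, 0.9821), jump to mode 2
Mode 2: guard c·x = 0.8529 hit at Δt = 1.1727 (t = 1.9276), x⁻ = (-0.2942, -1.0392) → reset → x⁺ = (-0.0907, -1.0661), jump to mode 3
Mode 3: flow for 0.7471 to horizon, guard not reached → x = (-0.5648, -1.1572)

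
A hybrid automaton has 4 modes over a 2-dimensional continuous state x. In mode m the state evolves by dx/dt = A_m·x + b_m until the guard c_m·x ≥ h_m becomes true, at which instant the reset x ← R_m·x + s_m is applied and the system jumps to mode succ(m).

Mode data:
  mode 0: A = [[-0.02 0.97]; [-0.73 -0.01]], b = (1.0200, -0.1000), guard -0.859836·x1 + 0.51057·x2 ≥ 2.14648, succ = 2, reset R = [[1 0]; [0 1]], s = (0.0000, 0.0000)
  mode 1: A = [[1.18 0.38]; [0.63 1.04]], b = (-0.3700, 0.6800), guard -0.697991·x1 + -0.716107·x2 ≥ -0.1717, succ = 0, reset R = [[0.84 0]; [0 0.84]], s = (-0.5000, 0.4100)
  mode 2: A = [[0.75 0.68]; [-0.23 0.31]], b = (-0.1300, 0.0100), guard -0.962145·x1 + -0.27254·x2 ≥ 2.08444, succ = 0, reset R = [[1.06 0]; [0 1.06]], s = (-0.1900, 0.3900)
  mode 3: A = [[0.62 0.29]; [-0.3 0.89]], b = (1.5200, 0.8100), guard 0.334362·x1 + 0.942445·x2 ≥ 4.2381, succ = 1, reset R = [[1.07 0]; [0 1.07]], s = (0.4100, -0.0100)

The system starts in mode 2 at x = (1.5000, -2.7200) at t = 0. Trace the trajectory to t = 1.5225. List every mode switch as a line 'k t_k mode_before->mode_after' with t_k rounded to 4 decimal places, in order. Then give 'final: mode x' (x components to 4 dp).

Mode 2: guard c·x = 2.0844 hit at Δt = 1.2048 (t = 1.2048), x⁻ = (-0.9931, -4.1422) → reset → x⁺ = (-1.2427, -4.0008), jump to mode 0
Mode 0: flow for 0.3177 to horizon, guard not reached → x = (-2.0891, -3.6317)

1 1.2048 2->0
final: 0 -2.0891 -3.6317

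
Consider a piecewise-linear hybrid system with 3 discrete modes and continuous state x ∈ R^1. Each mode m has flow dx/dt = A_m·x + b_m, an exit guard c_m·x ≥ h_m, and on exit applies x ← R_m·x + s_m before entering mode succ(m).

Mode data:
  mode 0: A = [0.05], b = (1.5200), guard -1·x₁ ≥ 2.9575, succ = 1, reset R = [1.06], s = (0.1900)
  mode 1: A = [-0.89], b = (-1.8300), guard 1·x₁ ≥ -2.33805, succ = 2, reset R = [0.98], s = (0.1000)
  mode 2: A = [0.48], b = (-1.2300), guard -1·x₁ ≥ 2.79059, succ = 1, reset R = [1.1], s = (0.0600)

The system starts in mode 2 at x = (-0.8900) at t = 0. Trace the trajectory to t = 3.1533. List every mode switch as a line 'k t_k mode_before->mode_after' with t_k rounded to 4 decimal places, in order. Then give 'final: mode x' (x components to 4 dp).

1 0.9137 2->1
2 2.2830 1->2
3 2.5303 2->1
final: 1 -2.6038

Mode 2: guard c·x = 2.7906 hit at Δt = 0.9137 (t = 0.9137), x⁻ = (-2.7906) → reset → x⁺ = (-3.0096), jump to mode 1
Mode 1: guard c·x = -2.3380 hit at Δt = 1.3693 (t = 2.2830), x⁻ = (-2.3381) → reset → x⁺ = (-2.1913), jump to mode 2
Mode 2: guard c·x = 2.7906 hit at Δt = 0.2474 (t = 2.5303), x⁻ = (-2.7906) → reset → x⁺ = (-3.0096), jump to mode 1
Mode 1: flow for 0.6230 to horizon, guard not reached → x = (-2.6038)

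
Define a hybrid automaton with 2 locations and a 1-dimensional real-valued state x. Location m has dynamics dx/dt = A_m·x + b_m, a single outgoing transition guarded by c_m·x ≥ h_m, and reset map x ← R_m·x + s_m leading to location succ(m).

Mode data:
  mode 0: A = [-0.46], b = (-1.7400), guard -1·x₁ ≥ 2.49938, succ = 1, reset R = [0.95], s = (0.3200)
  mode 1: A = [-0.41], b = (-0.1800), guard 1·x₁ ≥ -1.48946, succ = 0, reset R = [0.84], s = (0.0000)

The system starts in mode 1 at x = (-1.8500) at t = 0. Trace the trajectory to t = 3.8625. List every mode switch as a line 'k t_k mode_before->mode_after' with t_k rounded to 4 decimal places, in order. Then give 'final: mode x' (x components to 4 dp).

Mode 1: guard c·x = -1.4895 hit at Δt = 0.7197 (t = 0.7197), x⁻ = (-1.4895) → reset → x⁺ = (-1.2511), jump to mode 0
Mode 0: guard c·x = 2.4994 hit at Δt = 1.4770 (t = 2.1967), x⁻ = (-2.4994) → reset → x⁺ = (-2.0544), jump to mode 1
Mode 1: guard c·x = -1.4895 hit at Δt = 1.0497 (t = 3.2464), x⁻ = (-1.4895) → reset → x⁺ = (-1.2511), jump to mode 0
Mode 0: flow for 0.6161 to horizon, guard not reached → x = (-1.8759)

1 0.7197 1->0
2 2.1967 0->1
3 3.2464 1->0
final: 0 -1.8759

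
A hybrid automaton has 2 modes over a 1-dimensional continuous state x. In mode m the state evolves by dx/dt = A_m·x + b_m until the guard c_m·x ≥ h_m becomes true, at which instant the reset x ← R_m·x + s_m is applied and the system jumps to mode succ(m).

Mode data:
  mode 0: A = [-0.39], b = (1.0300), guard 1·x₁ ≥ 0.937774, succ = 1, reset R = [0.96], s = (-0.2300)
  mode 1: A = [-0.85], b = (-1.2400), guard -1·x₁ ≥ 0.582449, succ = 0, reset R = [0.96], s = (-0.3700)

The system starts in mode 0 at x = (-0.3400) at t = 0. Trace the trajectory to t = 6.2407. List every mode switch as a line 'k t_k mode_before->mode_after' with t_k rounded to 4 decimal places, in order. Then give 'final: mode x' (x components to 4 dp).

1 1.4352 0->1
2 2.4795 1->0
3 4.3771 0->1
4 5.4214 1->0
final: 0 0.0473

Mode 0: guard c·x = 0.9378 hit at Δt = 1.4352 (t = 1.4352), x⁻ = (0.9378) → reset → x⁺ = (0.6703), jump to mode 1
Mode 1: guard c·x = 0.5824 hit at Δt = 1.0443 (t = 2.4795), x⁻ = (-0.5824) → reset → x⁺ = (-0.9292), jump to mode 0
Mode 0: guard c·x = 0.9378 hit at Δt = 1.8976 (t = 4.3771), x⁻ = (0.9378) → reset → x⁺ = (0.6703), jump to mode 1
Mode 1: guard c·x = 0.5824 hit at Δt = 1.0443 (t = 5.4214), x⁻ = (-0.5824) → reset → x⁺ = (-0.9292), jump to mode 0
Mode 0: flow for 0.8193 to horizon, guard not reached → x = (0.0473)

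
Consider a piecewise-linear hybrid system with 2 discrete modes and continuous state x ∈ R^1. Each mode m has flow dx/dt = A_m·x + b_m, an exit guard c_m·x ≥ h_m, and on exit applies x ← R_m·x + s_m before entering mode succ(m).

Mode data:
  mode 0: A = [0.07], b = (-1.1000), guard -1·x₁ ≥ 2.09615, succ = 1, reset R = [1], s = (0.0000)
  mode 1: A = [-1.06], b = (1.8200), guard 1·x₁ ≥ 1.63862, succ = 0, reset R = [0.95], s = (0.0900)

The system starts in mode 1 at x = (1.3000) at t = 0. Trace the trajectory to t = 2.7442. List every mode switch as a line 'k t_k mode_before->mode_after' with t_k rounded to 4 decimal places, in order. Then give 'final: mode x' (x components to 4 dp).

Mode 1: guard c·x = 1.6386 hit at Δt = 1.5771 (t = 1.5771), x⁻ = (1.6386) → reset → x⁺ = (1.6467), jump to mode 0
Mode 0: flow for 1.1671 to horizon, guard not reached → x = (0.4491)

1 1.5771 1->0
final: 0 0.4491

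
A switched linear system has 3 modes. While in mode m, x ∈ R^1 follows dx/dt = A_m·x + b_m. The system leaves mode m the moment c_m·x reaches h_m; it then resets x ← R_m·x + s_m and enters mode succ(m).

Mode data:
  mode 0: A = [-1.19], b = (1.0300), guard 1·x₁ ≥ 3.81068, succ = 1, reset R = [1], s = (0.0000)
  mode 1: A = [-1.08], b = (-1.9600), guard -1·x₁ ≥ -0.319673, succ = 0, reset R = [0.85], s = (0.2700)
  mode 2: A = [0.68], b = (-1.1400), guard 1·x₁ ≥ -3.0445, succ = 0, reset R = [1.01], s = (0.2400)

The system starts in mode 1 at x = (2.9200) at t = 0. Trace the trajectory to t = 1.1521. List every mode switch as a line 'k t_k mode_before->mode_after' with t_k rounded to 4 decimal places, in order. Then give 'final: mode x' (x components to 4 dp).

1 0.7377 1->0
final: 0 0.6678

Mode 1: guard c·x = -0.3197 hit at Δt = 0.7377 (t = 0.7377), x⁻ = (0.3197) → reset → x⁺ = (0.5417), jump to mode 0
Mode 0: flow for 0.4144 to horizon, guard not reached → x = (0.6678)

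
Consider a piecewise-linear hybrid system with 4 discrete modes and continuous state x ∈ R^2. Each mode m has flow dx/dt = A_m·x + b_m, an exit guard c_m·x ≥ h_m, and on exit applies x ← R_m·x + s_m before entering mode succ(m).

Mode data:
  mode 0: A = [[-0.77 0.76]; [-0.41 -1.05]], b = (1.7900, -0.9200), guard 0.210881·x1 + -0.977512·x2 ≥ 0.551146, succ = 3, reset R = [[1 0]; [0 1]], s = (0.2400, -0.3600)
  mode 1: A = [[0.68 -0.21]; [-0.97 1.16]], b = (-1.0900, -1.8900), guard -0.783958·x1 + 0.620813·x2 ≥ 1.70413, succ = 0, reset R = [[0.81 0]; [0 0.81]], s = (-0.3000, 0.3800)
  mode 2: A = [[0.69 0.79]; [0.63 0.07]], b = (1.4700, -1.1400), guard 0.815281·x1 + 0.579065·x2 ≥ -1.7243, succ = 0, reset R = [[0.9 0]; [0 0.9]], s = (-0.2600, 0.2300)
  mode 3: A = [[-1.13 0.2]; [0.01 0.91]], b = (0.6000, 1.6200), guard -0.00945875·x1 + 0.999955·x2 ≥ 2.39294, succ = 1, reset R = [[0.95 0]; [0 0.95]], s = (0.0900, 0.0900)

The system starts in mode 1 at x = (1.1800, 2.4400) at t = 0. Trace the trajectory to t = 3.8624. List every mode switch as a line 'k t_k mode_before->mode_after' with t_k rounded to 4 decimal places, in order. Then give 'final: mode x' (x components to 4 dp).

1 0.9954 1->0
2 2.1592 0->3
3 3.4937 3->1
final: 1 0.6569 2.3833

Mode 1: guard c·x = 1.7041 hit at Δt = 0.9954 (t = 0.9954), x⁻ = (0.0309, 2.7841) → reset → x⁺ = (-0.2749, 2.6351), jump to mode 0
Mode 0: guard c·x = 0.5511 hit at Δt = 1.1638 (t = 2.1592), x⁻ = (1.7364, -0.1892) → reset → x⁺ = (1.9764, -0.5492), jump to mode 3
Mode 3: guard c·x = 2.3929 hit at Δt = 1.3345 (t = 3.4937), x⁻ = (0.9881, 2.4024) → reset → x⁺ = (1.0287, 2.3723), jump to mode 1
Mode 1: flow for 0.3687 to horizon, guard not reached → x = (0.6569, 2.3833)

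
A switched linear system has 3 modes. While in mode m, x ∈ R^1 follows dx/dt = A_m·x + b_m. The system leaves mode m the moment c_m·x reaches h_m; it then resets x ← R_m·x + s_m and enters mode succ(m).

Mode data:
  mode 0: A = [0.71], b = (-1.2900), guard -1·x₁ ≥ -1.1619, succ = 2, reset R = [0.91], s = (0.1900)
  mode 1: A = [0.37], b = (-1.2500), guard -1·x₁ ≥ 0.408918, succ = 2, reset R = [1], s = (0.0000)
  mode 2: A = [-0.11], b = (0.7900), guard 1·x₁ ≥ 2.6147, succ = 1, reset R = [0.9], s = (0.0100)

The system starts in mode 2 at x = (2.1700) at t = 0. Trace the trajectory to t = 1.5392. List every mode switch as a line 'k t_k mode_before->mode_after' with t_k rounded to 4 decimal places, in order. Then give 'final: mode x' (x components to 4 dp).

Mode 2: guard c·x = 2.6147 hit at Δt = 0.8447 (t = 0.8447), x⁻ = (2.6147) → reset → x⁺ = (2.3632), jump to mode 1
Mode 1: flow for 0.6945 to horizon, guard not reached → x = (2.0658)

1 0.8447 2->1
final: 1 2.0658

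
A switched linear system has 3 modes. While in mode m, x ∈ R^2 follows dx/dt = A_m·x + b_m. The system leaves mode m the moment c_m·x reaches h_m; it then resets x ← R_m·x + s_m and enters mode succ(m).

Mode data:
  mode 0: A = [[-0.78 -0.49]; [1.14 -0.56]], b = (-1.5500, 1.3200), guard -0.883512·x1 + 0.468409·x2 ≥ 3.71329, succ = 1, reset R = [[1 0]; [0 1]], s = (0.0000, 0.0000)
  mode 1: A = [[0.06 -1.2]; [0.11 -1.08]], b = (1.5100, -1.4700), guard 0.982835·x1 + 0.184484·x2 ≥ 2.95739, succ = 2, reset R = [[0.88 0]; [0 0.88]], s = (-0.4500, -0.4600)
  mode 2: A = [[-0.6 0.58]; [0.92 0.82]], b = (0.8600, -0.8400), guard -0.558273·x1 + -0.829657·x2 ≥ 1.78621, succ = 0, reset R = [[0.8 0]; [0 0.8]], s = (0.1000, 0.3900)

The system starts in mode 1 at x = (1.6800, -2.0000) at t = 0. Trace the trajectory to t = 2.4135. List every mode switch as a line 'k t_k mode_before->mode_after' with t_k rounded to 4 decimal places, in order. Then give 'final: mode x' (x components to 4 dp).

1 0.4261 1->2
2 1.3340 2->0
final: 0 -0.5305 0.1377

Mode 1: guard c·x = 2.9574 hit at Δt = 0.4261 (t = 0.4261), x⁻ = (3.3221, -1.6676) → reset → x⁺ = (2.4734, -1.9275), jump to mode 2
Mode 2: guard c·x = 1.7862 hit at Δt = 0.9079 (t = 1.3340), x⁻ = (1.1021, -2.8945) → reset → x⁺ = (0.9817, -1.9256), jump to mode 0
Mode 0: flow for 1.0795 to horizon, guard not reached → x = (-0.5305, 0.1377)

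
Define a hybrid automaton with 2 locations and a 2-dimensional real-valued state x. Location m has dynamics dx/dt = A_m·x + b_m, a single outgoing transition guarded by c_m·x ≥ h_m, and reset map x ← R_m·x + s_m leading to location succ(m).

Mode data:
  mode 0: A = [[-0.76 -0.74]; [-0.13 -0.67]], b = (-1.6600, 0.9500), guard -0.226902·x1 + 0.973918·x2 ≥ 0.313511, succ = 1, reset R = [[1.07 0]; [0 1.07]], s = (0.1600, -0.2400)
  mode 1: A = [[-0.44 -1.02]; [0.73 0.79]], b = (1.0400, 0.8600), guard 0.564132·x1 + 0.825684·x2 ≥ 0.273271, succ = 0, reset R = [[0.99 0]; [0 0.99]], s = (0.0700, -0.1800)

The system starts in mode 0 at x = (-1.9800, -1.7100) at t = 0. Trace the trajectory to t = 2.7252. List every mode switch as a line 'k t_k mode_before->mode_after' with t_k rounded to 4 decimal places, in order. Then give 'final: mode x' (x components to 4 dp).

1 0.9482 0->1
2 2.2979 1->0
final: 0 -0.2010 0.2011

Mode 0: guard c·x = 0.3135 hit at Δt = 0.9482 (t = 0.9482), x⁻ = (-1.7288, -0.0809) → reset → x⁺ = (-1.6898, -0.3265), jump to mode 1
Mode 1: guard c·x = 0.2733 hit at Δt = 1.3497 (t = 2.2979), x⁻ = (0.5027, -0.0125) → reset → x⁺ = (0.5677, -0.1924), jump to mode 0
Mode 0: flow for 0.4273 to horizon, guard not reached → x = (-0.2010, 0.2011)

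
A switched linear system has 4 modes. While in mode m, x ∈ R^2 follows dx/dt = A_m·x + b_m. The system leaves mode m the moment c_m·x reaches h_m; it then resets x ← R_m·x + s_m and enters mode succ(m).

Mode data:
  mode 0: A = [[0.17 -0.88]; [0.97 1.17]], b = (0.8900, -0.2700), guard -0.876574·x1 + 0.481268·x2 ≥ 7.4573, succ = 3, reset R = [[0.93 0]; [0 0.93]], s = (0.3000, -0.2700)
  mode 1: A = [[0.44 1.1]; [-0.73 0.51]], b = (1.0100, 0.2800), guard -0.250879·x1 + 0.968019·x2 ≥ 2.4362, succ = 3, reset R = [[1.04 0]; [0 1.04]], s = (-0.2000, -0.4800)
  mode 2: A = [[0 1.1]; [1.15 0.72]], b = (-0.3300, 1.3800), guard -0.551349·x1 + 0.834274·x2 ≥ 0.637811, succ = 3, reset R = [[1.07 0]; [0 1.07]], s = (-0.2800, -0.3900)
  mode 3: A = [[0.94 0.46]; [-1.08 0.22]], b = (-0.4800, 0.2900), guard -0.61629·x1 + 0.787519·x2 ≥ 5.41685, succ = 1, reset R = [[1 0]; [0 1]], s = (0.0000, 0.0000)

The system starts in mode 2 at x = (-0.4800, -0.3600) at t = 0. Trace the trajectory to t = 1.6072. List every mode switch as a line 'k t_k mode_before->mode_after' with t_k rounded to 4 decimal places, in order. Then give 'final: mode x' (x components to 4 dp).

Mode 2: guard c·x = 0.6378 hit at Δt = 1.1595 (t = 1.1595), x⁻ = (-0.9918, 0.1090) → reset → x⁺ = (-1.3413, -0.2733), jump to mode 3
Mode 3: flow for 0.4477 to horizon, guard not reached → x = (-2.2711, 0.7410)

1 1.1595 2->3
final: 3 -2.2711 0.7410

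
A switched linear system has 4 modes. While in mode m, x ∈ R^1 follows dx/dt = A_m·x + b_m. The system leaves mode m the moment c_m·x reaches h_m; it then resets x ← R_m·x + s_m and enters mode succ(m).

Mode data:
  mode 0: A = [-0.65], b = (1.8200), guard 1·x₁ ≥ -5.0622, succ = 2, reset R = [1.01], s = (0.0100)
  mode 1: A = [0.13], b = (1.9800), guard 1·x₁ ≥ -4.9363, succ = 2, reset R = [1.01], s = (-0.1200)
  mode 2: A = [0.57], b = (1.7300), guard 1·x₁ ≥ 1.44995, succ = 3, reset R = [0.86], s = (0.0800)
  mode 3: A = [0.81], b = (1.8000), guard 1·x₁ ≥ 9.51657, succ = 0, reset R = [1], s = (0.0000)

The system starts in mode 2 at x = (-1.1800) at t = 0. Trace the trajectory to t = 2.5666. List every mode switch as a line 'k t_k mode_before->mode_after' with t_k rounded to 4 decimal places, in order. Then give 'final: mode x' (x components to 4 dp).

1 1.5488 2->3
final: 3 5.8719

Mode 2: guard c·x = 1.4500 hit at Δt = 1.5488 (t = 1.5488), x⁻ = (1.4499) → reset → x⁺ = (1.3270), jump to mode 3
Mode 3: flow for 1.0178 to horizon, guard not reached → x = (5.8719)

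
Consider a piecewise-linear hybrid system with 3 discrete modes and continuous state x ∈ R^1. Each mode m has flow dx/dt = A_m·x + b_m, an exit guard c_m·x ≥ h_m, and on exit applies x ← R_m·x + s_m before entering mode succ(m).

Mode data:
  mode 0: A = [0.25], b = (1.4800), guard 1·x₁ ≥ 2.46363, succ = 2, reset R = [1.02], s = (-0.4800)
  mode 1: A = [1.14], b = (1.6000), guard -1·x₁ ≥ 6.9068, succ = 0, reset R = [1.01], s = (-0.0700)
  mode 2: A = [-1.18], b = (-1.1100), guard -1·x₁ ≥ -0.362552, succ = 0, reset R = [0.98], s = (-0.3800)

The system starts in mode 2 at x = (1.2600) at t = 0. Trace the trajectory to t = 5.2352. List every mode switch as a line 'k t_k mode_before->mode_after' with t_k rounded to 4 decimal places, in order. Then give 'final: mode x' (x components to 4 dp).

1 0.4440 2->0
2 1.8525 0->2
3 2.5516 2->0
4 3.9601 0->2
5 4.6592 2->0
final: 0 0.8884

Mode 2: guard c·x = -0.3626 hit at Δt = 0.4440 (t = 0.4440), x⁻ = (0.3626) → reset → x⁺ = (-0.0247), jump to mode 0
Mode 0: guard c·x = 2.4636 hit at Δt = 1.4085 (t = 1.8525), x⁻ = (2.4636) → reset → x⁺ = (2.0329), jump to mode 2
Mode 2: guard c·x = -0.3626 hit at Δt = 0.6991 (t = 2.5516), x⁻ = (0.3626) → reset → x⁺ = (-0.0247), jump to mode 0
Mode 0: guard c·x = 2.4636 hit at Δt = 1.4085 (t = 3.9601), x⁻ = (2.4636) → reset → x⁺ = (2.0329), jump to mode 2
Mode 2: guard c·x = -0.3626 hit at Δt = 0.6991 (t = 4.6592), x⁻ = (0.3626) → reset → x⁺ = (-0.0247), jump to mode 0
Mode 0: flow for 0.5760 to horizon, guard not reached → x = (0.8884)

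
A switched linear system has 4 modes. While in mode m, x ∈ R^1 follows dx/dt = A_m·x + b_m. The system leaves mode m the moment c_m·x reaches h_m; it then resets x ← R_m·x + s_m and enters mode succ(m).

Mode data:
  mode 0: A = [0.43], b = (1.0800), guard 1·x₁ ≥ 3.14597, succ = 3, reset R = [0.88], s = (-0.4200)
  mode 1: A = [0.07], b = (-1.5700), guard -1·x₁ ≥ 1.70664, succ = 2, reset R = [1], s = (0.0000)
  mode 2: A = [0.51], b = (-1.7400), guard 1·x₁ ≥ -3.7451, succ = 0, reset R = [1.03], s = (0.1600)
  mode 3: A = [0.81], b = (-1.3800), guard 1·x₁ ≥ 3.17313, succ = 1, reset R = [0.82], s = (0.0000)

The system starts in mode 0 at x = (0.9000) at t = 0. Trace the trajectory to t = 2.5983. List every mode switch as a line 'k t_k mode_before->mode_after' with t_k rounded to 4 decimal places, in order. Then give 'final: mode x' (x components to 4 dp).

Mode 0: guard c·x = 3.1460 hit at Δt = 1.1763 (t = 1.1763), x⁻ = (3.1460) → reset → x⁺ = (2.3485), jump to mode 3
Mode 3: guard c·x = 3.1731 hit at Δt = 1.0170 (t = 2.1933), x⁻ = (3.1731) → reset → x⁺ = (2.6020), jump to mode 1
Mode 1: flow for 0.4050 to horizon, guard not reached → x = (2.0318)

1 1.1763 0->3
2 2.1933 3->1
final: 1 2.0318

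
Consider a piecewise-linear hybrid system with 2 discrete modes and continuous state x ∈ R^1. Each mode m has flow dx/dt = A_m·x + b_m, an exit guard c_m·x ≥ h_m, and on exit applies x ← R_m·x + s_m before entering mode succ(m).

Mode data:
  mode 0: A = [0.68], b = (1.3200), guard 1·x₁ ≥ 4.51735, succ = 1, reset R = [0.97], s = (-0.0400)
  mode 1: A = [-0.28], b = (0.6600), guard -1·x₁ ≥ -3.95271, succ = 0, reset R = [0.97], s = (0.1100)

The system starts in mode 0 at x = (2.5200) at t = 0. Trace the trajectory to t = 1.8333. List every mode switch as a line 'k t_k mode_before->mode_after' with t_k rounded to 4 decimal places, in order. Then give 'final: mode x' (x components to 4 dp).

Mode 0: guard c·x = 4.5174 hit at Δt = 0.5441 (t = 0.5441), x⁻ = (4.5173) → reset → x⁺ = (4.3418), jump to mode 1
Mode 1: guard c·x = -3.9527 hit at Δt = 0.7794 (t = 1.3235), x⁻ = (3.9527) → reset → x⁺ = (3.9441), jump to mode 0
Mode 0: guard c·x = 4.5174 hit at Δt = 0.1367 (t = 1.4602), x⁻ = (4.5173) → reset → x⁺ = (4.3418), jump to mode 1
Mode 1: flow for 0.3731 to horizon, guard not reached → x = (4.1449)

1 0.5441 0->1
2 1.3235 1->0
3 1.4602 0->1
final: 1 4.1449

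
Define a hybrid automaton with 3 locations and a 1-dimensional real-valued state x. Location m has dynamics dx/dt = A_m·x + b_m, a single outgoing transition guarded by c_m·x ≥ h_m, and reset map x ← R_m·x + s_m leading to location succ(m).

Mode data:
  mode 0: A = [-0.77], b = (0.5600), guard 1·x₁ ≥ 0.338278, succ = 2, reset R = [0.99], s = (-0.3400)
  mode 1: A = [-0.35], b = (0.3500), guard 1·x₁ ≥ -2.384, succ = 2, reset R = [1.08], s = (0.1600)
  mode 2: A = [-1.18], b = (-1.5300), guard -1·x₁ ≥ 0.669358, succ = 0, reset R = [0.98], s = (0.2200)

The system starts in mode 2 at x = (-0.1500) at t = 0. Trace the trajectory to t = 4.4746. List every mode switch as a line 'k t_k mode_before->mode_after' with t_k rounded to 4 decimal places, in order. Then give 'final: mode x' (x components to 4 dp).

Mode 2: guard c·x = 0.6694 hit at Δt = 0.5112 (t = 0.5112), x⁻ = (-0.6694) → reset → x⁺ = (-0.4360), jump to mode 0
Mode 0: guard c·x = 0.3383 hit at Δt = 1.4226 (t = 1.9338), x⁻ = (0.3383) → reset → x⁺ = (-0.0051), jump to mode 2
Mode 2: guard c·x = 0.6694 hit at Δt = 0.6120 (t = 2.5458), x⁻ = (-0.6694) → reset → x⁺ = (-0.4360), jump to mode 0
Mode 0: guard c·x = 0.3383 hit at Δt = 1.4226 (t = 3.9684), x⁻ = (0.3383) → reset → x⁺ = (-0.0051), jump to mode 2
Mode 2: flow for 0.5062 to horizon, guard not reached → x = (-0.5859)

1 0.5112 2->0
2 1.9338 0->2
3 2.5458 2->0
4 3.9684 0->2
final: 2 -0.5859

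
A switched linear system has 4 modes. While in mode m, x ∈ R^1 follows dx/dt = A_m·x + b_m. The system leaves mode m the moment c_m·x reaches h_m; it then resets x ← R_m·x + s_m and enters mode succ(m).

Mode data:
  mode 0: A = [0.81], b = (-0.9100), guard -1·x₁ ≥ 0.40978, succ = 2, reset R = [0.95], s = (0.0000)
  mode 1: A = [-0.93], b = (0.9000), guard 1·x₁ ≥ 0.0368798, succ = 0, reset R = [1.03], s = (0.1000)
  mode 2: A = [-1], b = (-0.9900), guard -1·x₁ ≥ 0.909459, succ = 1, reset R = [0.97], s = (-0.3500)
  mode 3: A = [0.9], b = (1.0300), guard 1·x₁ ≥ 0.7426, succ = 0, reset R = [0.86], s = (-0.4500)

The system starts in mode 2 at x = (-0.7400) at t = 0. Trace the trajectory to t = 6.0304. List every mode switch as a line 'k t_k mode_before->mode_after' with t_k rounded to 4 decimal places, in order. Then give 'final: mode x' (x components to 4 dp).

1 1.1327 2->1
2 2.0575 1->0
3 2.6032 0->2
4 4.6125 2->1
5 5.5373 1->0
final: 0 -0.3458

Mode 2: guard c·x = 0.9095 hit at Δt = 1.1327 (t = 1.1327), x⁻ = (-0.9095) → reset → x⁺ = (-1.2322), jump to mode 1
Mode 1: guard c·x = 0.0369 hit at Δt = 0.9248 (t = 2.0575), x⁻ = (0.0369) → reset → x⁺ = (0.1380), jump to mode 0
Mode 0: guard c·x = 0.4098 hit at Δt = 0.5457 (t = 2.6032), x⁻ = (-0.4098) → reset → x⁺ = (-0.3893), jump to mode 2
Mode 2: guard c·x = 0.9095 hit at Δt = 2.0093 (t = 4.6125), x⁻ = (-0.9095) → reset → x⁺ = (-1.2322), jump to mode 1
Mode 1: guard c·x = 0.0369 hit at Δt = 0.9248 (t = 5.5373), x⁻ = (0.0369) → reset → x⁺ = (0.1380), jump to mode 0
Mode 0: flow for 0.4931 to horizon, guard not reached → x = (-0.3458)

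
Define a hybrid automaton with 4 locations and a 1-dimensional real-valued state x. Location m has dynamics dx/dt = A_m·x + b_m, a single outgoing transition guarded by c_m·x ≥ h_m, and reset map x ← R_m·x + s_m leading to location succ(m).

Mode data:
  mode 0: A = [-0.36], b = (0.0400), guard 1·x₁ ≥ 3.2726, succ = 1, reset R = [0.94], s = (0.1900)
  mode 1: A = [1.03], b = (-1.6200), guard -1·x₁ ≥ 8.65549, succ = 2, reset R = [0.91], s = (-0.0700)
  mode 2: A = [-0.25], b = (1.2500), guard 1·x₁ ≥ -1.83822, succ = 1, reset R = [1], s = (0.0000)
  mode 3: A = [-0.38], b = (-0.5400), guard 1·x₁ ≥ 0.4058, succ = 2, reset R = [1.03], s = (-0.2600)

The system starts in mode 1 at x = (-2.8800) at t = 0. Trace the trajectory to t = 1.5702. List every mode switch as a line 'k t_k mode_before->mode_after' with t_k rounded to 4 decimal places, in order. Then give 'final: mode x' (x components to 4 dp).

Mode 1: guard c·x = 8.6555 hit at Δt = 0.8074 (t = 0.8074), x⁻ = (-8.6555) → reset → x⁺ = (-7.9465), jump to mode 2
Mode 2: flow for 0.7628 to horizon, guard not reached → x = (-5.6987)

1 0.8074 1->2
final: 2 -5.6987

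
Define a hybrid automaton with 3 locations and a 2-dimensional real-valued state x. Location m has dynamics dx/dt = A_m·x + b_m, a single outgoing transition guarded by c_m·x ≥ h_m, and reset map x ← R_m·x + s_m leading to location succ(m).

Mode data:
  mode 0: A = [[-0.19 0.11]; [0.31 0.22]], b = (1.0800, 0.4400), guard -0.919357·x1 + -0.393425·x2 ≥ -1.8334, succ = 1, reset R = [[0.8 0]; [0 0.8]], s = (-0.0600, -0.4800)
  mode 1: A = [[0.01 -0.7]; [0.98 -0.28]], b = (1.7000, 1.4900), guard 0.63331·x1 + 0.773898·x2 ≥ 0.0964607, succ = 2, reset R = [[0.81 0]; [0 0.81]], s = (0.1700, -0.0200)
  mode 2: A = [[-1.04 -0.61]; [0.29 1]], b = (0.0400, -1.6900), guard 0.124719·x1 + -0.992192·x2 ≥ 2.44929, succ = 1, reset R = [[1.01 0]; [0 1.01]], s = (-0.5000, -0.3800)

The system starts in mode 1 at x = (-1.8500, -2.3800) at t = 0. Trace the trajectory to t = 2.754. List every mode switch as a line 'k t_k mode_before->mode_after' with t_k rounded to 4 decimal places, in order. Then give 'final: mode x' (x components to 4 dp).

1 0.9886 1->2
2 1.6086 2->1
3 2.0354 1->2
4 2.4318 2->1
final: 1 1.9927 -1.5445

Mode 1: guard c·x = 0.0965 hit at Δt = 0.9886 (t = 0.9886), x⁻ = (1.0377, -0.7246) → reset → x⁺ = (1.0106, -0.6069), jump to mode 2
Mode 2: guard c·x = 2.4493 hit at Δt = 0.6200 (t = 1.6086), x⁻ = (0.9612, -2.3477) → reset → x⁺ = (0.4708, -2.7512), jump to mode 1
Mode 1: guard c·x = 0.0965 hit at Δt = 0.4268 (t = 2.0354), x⁻ = (1.8270, -1.3704) → reset → x⁺ = (1.6498, -1.1300), jump to mode 2
Mode 2: guard c·x = 2.4493 hit at Δt = 0.3964 (t = 2.4318), x⁻ = (1.4439, -2.2871) → reset → x⁺ = (0.9583, -2.6899), jump to mode 1
Mode 1: flow for 0.3222 to horizon, guard not reached → x = (1.9927, -1.5445)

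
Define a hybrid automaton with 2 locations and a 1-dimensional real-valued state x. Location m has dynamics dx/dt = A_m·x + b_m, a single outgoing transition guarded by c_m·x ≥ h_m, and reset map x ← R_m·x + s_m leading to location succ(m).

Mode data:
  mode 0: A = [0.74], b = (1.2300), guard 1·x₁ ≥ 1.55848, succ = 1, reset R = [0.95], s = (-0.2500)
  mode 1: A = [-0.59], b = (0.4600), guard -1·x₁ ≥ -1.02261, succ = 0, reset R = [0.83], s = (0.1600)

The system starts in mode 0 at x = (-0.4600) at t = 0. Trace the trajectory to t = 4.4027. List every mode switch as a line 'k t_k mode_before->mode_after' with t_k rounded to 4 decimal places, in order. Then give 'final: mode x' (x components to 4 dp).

Mode 0: guard c·x = 1.5585 hit at Δt = 1.3317 (t = 1.3317), x⁻ = (1.5585) → reset → x⁺ = (1.2306), jump to mode 1
Mode 1: guard c·x = -1.0226 hit at Δt = 1.0481 (t = 2.3798), x⁻ = (1.0226) → reset → x⁺ = (1.0088), jump to mode 0
Mode 0: guard c·x = 1.5585 hit at Δt = 0.2529 (t = 2.6327), x⁻ = (1.5585) → reset → x⁺ = (1.2306), jump to mode 1
Mode 1: guard c·x = -1.0226 hit at Δt = 1.0481 (t = 3.6808), x⁻ = (1.0226) → reset → x⁺ = (1.0088), jump to mode 0
Mode 0: guard c·x = 1.5585 hit at Δt = 0.2529 (t = 3.9337), x⁻ = (1.5585) → reset → x⁺ = (1.2306), jump to mode 1
Mode 1: flow for 0.4690 to horizon, guard not reached → x = (1.1216)

1 1.3317 0->1
2 2.3798 1->0
3 2.6327 0->1
4 3.6808 1->0
5 3.9337 0->1
final: 1 1.1216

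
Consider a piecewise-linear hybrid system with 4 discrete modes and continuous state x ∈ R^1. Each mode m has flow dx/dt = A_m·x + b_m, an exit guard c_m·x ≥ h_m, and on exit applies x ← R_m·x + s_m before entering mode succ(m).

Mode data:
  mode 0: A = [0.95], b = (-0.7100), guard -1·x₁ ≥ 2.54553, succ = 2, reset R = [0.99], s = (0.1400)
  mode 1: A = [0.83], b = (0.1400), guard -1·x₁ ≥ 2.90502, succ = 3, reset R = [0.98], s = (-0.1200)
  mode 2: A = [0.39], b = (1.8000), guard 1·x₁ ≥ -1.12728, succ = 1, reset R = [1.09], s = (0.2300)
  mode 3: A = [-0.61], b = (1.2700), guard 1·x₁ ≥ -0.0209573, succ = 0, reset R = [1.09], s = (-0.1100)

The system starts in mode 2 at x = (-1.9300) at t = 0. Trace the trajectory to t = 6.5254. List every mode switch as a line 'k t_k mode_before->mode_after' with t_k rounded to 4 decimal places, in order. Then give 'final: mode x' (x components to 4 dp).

1 0.6706 2->1
2 2.1078 1->3
3 3.5436 3->0
4 4.9324 0->2
5 6.0734 2->1
final: 1 -1.3766

Mode 2: guard c·x = -1.1273 hit at Δt = 0.6706 (t = 0.6706), x⁻ = (-1.1273) → reset → x⁺ = (-0.9987), jump to mode 1
Mode 1: guard c·x = 2.9050 hit at Δt = 1.4372 (t = 2.1078), x⁻ = (-2.9050) → reset → x⁺ = (-2.9669), jump to mode 3
Mode 3: guard c·x = -0.0210 hit at Δt = 1.4358 (t = 3.5436), x⁻ = (-0.0210) → reset → x⁺ = (-0.1328), jump to mode 0
Mode 0: guard c·x = 2.5455 hit at Δt = 1.3888 (t = 4.9324), x⁻ = (-2.5455) → reset → x⁺ = (-2.3801), jump to mode 2
Mode 2: guard c·x = -1.1273 hit at Δt = 1.1410 (t = 6.0734), x⁻ = (-1.1273) → reset → x⁺ = (-0.9987), jump to mode 1
Mode 1: flow for 0.4520 to horizon, guard not reached → x = (-1.3766)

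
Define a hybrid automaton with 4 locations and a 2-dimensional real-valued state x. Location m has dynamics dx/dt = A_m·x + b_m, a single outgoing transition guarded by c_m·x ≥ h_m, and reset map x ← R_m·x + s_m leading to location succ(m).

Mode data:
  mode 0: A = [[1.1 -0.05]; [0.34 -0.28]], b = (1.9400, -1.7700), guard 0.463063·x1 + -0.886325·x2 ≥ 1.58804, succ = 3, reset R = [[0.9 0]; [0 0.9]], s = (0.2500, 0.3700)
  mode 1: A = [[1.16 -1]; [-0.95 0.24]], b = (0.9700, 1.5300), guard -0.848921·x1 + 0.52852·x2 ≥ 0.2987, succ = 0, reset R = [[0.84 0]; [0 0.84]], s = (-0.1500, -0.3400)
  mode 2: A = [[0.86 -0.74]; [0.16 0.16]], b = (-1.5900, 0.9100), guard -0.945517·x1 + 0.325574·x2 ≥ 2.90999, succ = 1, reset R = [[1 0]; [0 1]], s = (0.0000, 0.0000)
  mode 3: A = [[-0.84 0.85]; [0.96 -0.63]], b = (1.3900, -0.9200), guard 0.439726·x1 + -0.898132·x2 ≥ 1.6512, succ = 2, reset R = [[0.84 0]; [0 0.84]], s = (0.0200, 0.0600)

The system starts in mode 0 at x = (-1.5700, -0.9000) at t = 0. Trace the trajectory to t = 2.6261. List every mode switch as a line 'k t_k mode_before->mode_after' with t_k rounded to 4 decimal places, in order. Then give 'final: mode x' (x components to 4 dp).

1 0.8452 0->3
2 2.0175 3->2
final: 2 -1.0794 -1.3693

Mode 0: guard c·x = 1.5880 hit at Δt = 0.8452 (t = 0.8452), x⁻ = (-1.1633, -2.3995) → reset → x⁺ = (-0.7970, -1.7895), jump to mode 3
Mode 3: guard c·x = 1.6512 hit at Δt = 1.1723 (t = 2.0175), x⁻ = (-0.5348, -2.1003) → reset → x⁺ = (-0.4292, -1.7043), jump to mode 2
Mode 2: flow for 0.6086 to horizon, guard not reached → x = (-1.0794, -1.3693)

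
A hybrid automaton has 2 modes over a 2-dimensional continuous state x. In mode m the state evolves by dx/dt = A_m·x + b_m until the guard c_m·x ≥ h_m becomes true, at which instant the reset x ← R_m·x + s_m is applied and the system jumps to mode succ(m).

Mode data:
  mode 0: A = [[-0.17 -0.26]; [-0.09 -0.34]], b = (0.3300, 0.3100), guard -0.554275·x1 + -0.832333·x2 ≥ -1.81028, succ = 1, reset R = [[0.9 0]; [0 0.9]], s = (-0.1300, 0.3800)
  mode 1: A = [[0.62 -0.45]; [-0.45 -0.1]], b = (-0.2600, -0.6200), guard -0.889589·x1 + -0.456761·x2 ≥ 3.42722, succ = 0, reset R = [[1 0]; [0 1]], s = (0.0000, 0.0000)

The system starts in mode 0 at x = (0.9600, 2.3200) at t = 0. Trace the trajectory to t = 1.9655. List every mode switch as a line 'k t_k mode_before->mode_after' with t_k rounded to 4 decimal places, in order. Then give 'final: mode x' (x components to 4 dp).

1 1.1770 0->1
final: 1 -0.3995 1.3701

Mode 0: guard c·x = -1.8103 hit at Δt = 1.1770 (t = 1.1770), x⁻ = (0.5760, 1.7914) → reset → x⁺ = (0.3884, 1.9922), jump to mode 1
Mode 1: flow for 0.7885 to horizon, guard not reached → x = (-0.3995, 1.3701)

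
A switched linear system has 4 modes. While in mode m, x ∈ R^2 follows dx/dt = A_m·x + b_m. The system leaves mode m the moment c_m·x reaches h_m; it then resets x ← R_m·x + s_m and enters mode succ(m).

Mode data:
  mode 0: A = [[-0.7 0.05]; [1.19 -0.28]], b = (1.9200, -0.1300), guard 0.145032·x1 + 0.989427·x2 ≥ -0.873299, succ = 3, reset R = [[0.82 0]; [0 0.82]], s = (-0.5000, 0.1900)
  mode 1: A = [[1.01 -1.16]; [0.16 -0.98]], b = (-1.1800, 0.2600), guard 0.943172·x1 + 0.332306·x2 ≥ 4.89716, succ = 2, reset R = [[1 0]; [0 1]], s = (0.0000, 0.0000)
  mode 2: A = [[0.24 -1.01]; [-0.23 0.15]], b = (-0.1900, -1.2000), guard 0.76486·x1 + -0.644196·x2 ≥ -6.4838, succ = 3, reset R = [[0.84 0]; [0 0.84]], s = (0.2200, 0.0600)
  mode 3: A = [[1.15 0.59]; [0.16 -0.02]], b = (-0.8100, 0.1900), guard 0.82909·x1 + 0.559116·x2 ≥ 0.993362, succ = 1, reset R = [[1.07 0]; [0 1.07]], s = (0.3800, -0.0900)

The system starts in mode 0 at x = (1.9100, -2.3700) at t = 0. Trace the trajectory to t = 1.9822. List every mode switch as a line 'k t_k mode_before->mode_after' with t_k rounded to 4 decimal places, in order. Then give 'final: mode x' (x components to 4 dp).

Mode 0: guard c·x = -0.8733 hit at Δt = 0.4289 (t = 0.4289), x⁻ = (2.0937, -1.1895) → reset → x⁺ = (1.2168, -0.7854), jump to mode 3
Mode 3: guard c·x = 0.9934 hit at Δt = 0.8167 (t = 1.2456), x⁻ = (1.4997, -0.4472) → reset → x⁺ = (1.9847, -0.5685), jump to mode 1
Mode 1: flow for 0.7366 to horizon, guard not reached → x = (3.2114, 0.0819)

1 0.4289 0->3
2 1.2456 3->1
final: 1 3.2114 0.0819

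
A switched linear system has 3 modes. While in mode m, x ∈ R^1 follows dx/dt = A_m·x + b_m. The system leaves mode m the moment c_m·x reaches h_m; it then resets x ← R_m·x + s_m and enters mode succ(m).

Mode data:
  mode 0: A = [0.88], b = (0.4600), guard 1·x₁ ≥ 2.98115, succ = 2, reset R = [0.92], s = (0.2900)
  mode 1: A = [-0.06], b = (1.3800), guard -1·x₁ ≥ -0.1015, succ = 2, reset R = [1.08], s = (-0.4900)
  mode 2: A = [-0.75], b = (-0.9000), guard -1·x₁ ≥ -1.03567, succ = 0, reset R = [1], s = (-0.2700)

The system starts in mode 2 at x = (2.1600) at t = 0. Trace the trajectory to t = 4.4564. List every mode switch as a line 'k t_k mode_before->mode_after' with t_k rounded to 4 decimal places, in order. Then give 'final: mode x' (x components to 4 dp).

1 0.5432 2->0
2 1.6801 0->2
3 2.5312 2->0
4 3.6681 0->2
final: 2 1.1433

Mode 2: guard c·x = -1.0357 hit at Δt = 0.5432 (t = 0.5432), x⁻ = (1.0357) → reset → x⁺ = (0.7657), jump to mode 0
Mode 0: guard c·x = 2.9811 hit at Δt = 1.1369 (t = 1.6801), x⁻ = (2.9811) → reset → x⁺ = (3.0327), jump to mode 2
Mode 2: guard c·x = -1.0357 hit at Δt = 0.8511 (t = 2.5312), x⁻ = (1.0357) → reset → x⁺ = (0.7657), jump to mode 0
Mode 0: guard c·x = 2.9811 hit at Δt = 1.1369 (t = 3.6681), x⁻ = (2.9811) → reset → x⁺ = (3.0327), jump to mode 2
Mode 2: flow for 0.7883 to horizon, guard not reached → x = (1.1433)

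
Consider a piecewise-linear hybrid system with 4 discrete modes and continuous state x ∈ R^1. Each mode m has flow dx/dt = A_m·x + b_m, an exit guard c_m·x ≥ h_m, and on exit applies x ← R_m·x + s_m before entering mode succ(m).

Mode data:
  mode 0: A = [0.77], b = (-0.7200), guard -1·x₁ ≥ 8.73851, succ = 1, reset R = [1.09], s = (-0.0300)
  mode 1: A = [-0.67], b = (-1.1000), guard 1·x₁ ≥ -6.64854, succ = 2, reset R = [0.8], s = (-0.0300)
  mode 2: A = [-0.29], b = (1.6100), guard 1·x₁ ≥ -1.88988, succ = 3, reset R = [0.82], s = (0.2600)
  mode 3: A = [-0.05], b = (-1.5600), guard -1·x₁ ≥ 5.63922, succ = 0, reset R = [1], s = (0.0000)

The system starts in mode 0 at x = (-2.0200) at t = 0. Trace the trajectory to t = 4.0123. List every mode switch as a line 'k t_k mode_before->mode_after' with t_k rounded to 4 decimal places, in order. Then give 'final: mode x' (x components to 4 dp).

Mode 0: guard c·x = 8.7385 hit at Δt = 1.5401 (t = 1.5401), x⁻ = (-8.7385) → reset → x⁺ = (-9.5550), jump to mode 1
Mode 1: guard c·x = -6.6485 hit at Δt = 0.6832 (t = 2.2233), x⁻ = (-6.6485) → reset → x⁺ = (-5.3488), jump to mode 2
Mode 2: guard c·x = -1.8899 hit at Δt = 1.3163 (t = 3.5396), x⁻ = (-1.8899) → reset → x⁺ = (-1.2897), jump to mode 3
Mode 3: flow for 0.4727 to horizon, guard not reached → x = (-1.9883)

1 1.5401 0->1
2 2.2233 1->2
3 3.5396 2->3
final: 3 -1.9883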